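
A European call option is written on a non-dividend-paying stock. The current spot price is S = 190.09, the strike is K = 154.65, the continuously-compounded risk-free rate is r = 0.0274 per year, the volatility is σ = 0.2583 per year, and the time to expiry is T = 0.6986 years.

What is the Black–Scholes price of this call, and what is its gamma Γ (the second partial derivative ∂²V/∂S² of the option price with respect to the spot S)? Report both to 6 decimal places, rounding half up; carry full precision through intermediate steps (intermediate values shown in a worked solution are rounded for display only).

σ√T = 0.2583·√0.6986 = 0.215893
d₁ = (ln(S/K) + (r+σ²/2)T) / (σ√T) = (ln(190.09/154.65) + (0.0274+0.2583²/2)·0.6986) / 0.215893 = (0.206333 + 0.042447) / 0.215893 = 1.152328
d₂ = d₁ − σ√T = 1.152328 − 0.215893 = 0.936435
e^{−rT} = e^{−0.0274·0.6986} = 0.981040
N(d₁) = 0.875407,  N(d₂) = 0.825475
Call price V = S·N(d₁) − K·e^{−rT}·N(d₂) = 166.406099 − 125.239397 = 41.166702
φ(d₁) = (1/√(2π))·e^{−d₁²/2} = 0.205385
Γ = φ(d₁) / (S·σ·√T) = 0.005005

price = 41.166702
Γ = 0.005005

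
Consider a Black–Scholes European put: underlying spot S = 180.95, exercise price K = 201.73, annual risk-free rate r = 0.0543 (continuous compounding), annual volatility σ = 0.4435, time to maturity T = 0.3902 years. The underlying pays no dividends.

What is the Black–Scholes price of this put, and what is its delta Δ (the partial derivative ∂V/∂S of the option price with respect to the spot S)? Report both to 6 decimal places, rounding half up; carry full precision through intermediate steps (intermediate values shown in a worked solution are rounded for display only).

price = 30.146529
Δ = -0.570404

σ√T = 0.4435·√0.3902 = 0.277037
d₁ = (ln(S/K) + (r+σ²/2)T) / (σ√T) = (ln(180.95/201.73) + (0.0543+0.4435²/2)·0.3902) / 0.277037 = (-0.108709 + 0.059563) / 0.277037 = -0.177402
d₂ = d₁ − σ√T = -0.177402 − 0.277037 = -0.454439
e^{−rT} = e^{−0.0543·0.3902} = 0.979035
N(−d₁) = 0.570404,  N(−d₂) = 0.675243
Put price V = K·e^{−rT}·N(−d₂) − S·N(−d₁) = 133.361087 − 103.214557 = 30.146529
Δ = −N(−d₁) = -0.570404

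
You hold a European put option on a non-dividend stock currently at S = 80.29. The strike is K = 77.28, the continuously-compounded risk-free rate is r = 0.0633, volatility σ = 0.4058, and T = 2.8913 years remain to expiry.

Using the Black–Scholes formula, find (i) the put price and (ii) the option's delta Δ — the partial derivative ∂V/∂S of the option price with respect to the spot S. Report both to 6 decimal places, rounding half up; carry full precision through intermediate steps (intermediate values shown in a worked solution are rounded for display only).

price = 12.504318
Δ = -0.252826

σ√T = 0.4058·√2.8913 = 0.690015
d₁ = (ln(S/K) + (r+σ²/2)T) / (σ√T) = (ln(80.29/77.28) + (0.0633+0.4058²/2)·2.8913) / 0.690015 = (0.038210 + 0.421080) / 0.690015 = 0.665623
d₂ = d₁ − σ√T = 0.665623 − 0.690015 = -0.024393
e^{−rT} = e^{−0.0633·2.8913} = 0.832752
N(−d₁) = 0.252826,  N(−d₂) = 0.509730
Put price V = K·e^{−rT}·N(−d₂) − S·N(−d₁) = 32.803734 − 20.299416 = 12.504318
Δ = −N(−d₁) = -0.252826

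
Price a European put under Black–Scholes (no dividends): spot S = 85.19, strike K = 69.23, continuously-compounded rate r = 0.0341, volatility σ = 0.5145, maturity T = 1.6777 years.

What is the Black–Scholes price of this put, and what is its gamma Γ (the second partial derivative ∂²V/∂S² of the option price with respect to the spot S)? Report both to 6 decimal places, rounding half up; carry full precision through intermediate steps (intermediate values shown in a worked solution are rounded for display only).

price = 11.209514
Γ = 0.005382

σ√T = 0.5145·√1.6777 = 0.666412
d₁ = (ln(S/K) + (r+σ²/2)T) / (σ√T) = (ln(85.19/69.23) + (0.0341+0.5145²/2)·1.6777) / 0.666412 = (0.207450 + 0.279262) / 0.666412 = 0.730347
d₂ = d₁ − σ√T = 0.730347 − 0.666412 = 0.063935
e^{−rT} = e^{−0.0341·1.6777} = 0.944396
N(−d₁) = 0.232589,  N(−d₂) = 0.474511
Put price V = K·e^{−rT}·N(−d₂) − S·N(−d₁) = 31.023782 − 19.814268 = 11.209514
φ(d₁) = (1/√(2π))·e^{−d₁²/2} = 0.305550
Γ = φ(d₁) / (S·σ·√T) = 0.005382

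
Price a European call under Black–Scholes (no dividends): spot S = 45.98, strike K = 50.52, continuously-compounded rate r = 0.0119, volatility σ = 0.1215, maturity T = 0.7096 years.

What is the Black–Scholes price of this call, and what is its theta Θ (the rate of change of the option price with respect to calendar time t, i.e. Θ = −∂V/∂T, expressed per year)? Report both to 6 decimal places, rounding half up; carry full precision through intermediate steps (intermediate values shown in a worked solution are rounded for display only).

σ√T = 0.1215·√0.7096 = 0.102349
d₁ = (ln(S/K) + (r+σ²/2)T) / (σ√T) = (ln(45.98/50.52) + (0.0119+0.1215²/2)·0.7096) / 0.102349 = (-0.094163 + 0.013682) / 0.102349 = -0.786339
d₂ = d₁ − σ√T = -0.786339 − 0.102349 = -0.888688
e^{−rT} = e^{−0.0119·0.7096} = 0.991591
N(d₁) = 0.215835,  N(d₂) = 0.187085
Call price V = S·N(d₁) − K·e^{−rT}·N(d₂) = 9.924071 − 9.372083 = 0.551988
φ(d₁) = (1/√(2π))·e^{−d₁²/2} = 0.292848
Θ = −S·φ(d₁)·σ/(2√T) − r·K·e^{−rT}·N(d₂) = −0.971069 − 0.111528 = -1.082597

price = 0.551988
Θ = -1.082597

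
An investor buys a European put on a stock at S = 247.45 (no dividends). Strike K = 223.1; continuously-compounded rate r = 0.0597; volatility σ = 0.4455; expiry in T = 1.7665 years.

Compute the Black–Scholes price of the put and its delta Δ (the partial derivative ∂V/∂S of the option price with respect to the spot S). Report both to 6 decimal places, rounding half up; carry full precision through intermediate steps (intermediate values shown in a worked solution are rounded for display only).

σ√T = 0.4455·√1.7665 = 0.592113
d₁ = (ln(S/K) + (r+σ²/2)T) / (σ√T) = (ln(247.45/223.1) + (0.0597+0.4455²/2)·1.7665) / 0.592113 = (0.103588 + 0.280759) / 0.592113 = 0.649112
d₂ = d₁ − σ√T = 0.649112 − 0.592113 = 0.056999
e^{−rT} = e^{−0.0597·1.7665} = 0.899910
N(−d₁) = 0.258133,  N(−d₂) = 0.477273
Put price V = K·e^{−rT}·N(−d₂) − S·N(−d₁) = 95.822134 − 63.875044 = 31.947090
Δ = −N(−d₁) = -0.258133

price = 31.947090
Δ = -0.258133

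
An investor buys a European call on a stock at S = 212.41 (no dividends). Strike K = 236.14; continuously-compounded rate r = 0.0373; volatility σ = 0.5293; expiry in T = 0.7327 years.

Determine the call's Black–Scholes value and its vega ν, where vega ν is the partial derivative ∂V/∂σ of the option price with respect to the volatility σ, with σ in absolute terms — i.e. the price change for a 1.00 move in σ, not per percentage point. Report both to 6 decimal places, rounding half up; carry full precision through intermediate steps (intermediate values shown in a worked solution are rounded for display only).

price = 31.524939
ν = 72.432885

σ√T = 0.5293·√0.7327 = 0.453070
d₁ = (ln(S/K) + (r+σ²/2)T) / (σ√T) = (ln(212.41/236.14) + (0.0373+0.5293²/2)·0.7327) / 0.453070 = (-0.105906 + 0.129966) / 0.453070 = 0.053103
d₂ = d₁ − σ√T = 0.053103 − 0.453070 = -0.399967
e^{−rT} = e^{−0.0373·0.7327} = 0.973040
N(d₁) = 0.521175,  N(d₂) = 0.344590
Call price V = S·N(d₁) − K·e^{−rT}·N(d₂) = 110.702786 − 79.177847 = 31.524939
φ(d₁) = (1/√(2π))·e^{−d₁²/2} = 0.398380
ν = S·φ(d₁)·√T = 72.432885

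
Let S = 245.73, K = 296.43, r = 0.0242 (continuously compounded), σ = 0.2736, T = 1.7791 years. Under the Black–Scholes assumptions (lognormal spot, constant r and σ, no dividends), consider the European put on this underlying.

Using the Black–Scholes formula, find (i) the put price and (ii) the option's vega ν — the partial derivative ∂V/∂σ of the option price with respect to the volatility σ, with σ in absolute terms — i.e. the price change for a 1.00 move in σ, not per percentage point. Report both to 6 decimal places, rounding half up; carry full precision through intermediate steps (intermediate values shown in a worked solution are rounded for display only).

σ√T = 0.2736·√1.7791 = 0.364936
d₁ = (ln(S/K) + (r+σ²/2)T) / (σ√T) = (ln(245.73/296.43) + (0.0242+0.2736²/2)·1.7791) / 0.364936 = (-0.187578 + 0.109643) / 0.364936 = -0.213557
d₂ = d₁ − σ√T = -0.213557 − 0.364936 = -0.578492
e^{−rT} = e^{−0.0242·1.7791} = 0.957859
N(−d₁) = 0.584554,  N(−d₂) = 0.718534
Put price V = K·e^{−rT}·N(−d₂) − S·N(−d₁) = 204.019353 − 143.642374 = 60.376979
φ(d₁) = (1/√(2π))·e^{−d₁²/2} = 0.389948
ν = S·φ(d₁)·√T = 127.810077

price = 60.376979
ν = 127.810077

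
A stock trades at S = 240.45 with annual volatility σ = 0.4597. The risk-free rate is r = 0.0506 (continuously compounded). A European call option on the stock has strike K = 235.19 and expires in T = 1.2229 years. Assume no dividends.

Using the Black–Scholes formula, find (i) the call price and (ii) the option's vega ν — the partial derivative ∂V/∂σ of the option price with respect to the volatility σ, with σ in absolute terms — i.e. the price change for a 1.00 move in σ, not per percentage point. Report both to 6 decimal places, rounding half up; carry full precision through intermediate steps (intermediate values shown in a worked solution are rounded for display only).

σ√T = 0.4597·√1.2229 = 0.508358
d₁ = (ln(S/K) + (r+σ²/2)T) / (σ√T) = (ln(240.45/235.19) + (0.0506+0.4597²/2)·1.2229) / 0.508358 = (0.022118 + 0.191093) / 0.508358 = 0.419411
d₂ = d₁ − σ√T = 0.419411 − 0.508358 = -0.088947
e^{−rT} = e^{−0.0506·1.2229} = 0.939997
N(d₁) = 0.662542,  N(d₂) = 0.464562
Call price V = S·N(d₁) − K·e^{−rT}·N(d₂) = 159.308290 − 102.704385 = 56.603905
φ(d₁) = (1/√(2π))·e^{−d₁²/2} = 0.365353
ν = S·φ(d₁)·√T = 97.147767

price = 56.603905
ν = 97.147767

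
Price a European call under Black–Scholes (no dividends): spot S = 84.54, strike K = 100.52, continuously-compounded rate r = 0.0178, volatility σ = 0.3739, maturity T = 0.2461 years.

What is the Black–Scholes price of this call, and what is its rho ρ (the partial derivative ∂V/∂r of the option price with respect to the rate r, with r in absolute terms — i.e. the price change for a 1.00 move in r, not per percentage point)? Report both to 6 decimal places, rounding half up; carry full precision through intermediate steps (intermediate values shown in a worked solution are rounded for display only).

σ√T = 0.3739·√0.2461 = 0.185486
d₁ = (ln(S/K) + (r+σ²/2)T) / (σ√T) = (ln(84.54/100.52) + (0.0178+0.3739²/2)·0.2461) / 0.185486 = (-0.173132 + 0.021583) / 0.185486 = -0.817036
d₂ = d₁ − σ√T = -0.817036 − 0.185486 = -1.002522
e^{−rT} = e^{−0.0178·0.2461} = 0.995629
N(d₁) = 0.206954,  N(d₂) = 0.158046
Call price V = S·N(d₁) − K·e^{−rT}·N(d₂) = 17.495884 − 15.817317 = 1.678566
ρ = K·T·e^{−rT}·N(d₂) = 3.892642

price = 1.678566
ρ = 3.892642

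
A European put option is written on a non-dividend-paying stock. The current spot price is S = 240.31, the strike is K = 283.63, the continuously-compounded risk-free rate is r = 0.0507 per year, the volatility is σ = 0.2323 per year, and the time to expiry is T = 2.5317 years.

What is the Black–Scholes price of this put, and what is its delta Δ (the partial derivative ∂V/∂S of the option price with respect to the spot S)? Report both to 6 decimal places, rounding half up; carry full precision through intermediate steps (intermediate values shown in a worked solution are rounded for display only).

price = 40.664004
Δ = -0.466660

σ√T = 0.2323·√2.5317 = 0.369620
d₁ = (ln(S/K) + (r+σ²/2)T) / (σ√T) = (ln(240.31/283.63) + (0.0507+0.2323²/2)·2.5317) / 0.369620 = (-0.165741 + 0.196667) / 0.369620 = 0.083669
d₂ = d₁ − σ√T = 0.083669 − 0.369620 = -0.285951
e^{−rT} = e^{−0.0507·2.5317} = 0.879539
N(−d₁) = 0.466660,  N(−d₂) = 0.612542
Put price V = K·e^{−rT}·N(−d₂) − S·N(−d₁) = 152.807001 − 112.142997 = 40.664004
Δ = −N(−d₁) = -0.466660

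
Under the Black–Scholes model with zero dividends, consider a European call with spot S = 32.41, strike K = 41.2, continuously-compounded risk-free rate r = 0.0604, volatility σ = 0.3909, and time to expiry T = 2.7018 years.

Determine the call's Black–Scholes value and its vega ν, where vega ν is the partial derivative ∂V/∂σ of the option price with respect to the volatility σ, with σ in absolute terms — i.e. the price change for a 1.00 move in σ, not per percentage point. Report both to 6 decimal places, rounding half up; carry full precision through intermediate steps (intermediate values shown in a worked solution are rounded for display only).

σ√T = 0.3909·√2.7018 = 0.642528
d₁ = (ln(S/K) + (r+σ²/2)T) / (σ√T) = (ln(32.41/41.2) + (0.0604+0.3909²/2)·2.7018) / 0.642528 = (-0.239971 + 0.369610) / 0.642528 = 0.201764
d₂ = d₁ − σ√T = 0.201764 − 0.642528 = -0.440765
e^{−rT} = e^{−0.0604·2.7018} = 0.849431
N(d₁) = 0.579949,  N(d₂) = 0.329692
Call price V = S·N(d₁) − K·e^{−rT}·N(d₂) = 18.796154 − 11.538071 = 7.258083
φ(d₁) = (1/√(2π))·e^{−d₁²/2} = 0.390904
ν = S·φ(d₁)·√T = 20.824566

price = 7.258083
ν = 20.824566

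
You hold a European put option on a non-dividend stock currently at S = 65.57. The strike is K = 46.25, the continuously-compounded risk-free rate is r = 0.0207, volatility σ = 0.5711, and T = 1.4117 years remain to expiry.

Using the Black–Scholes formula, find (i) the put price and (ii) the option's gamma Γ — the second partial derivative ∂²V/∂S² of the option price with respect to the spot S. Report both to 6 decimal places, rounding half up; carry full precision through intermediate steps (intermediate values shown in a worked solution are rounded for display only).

price = 6.454176
Γ = 0.005998

σ√T = 0.5711·√1.4117 = 0.678552
d₁ = (ln(S/K) + (r+σ²/2)T) / (σ√T) = (ln(65.57/46.25) + (0.0207+0.5711²/2)·1.4117) / 0.678552 = (0.349057 + 0.259439) / 0.678552 = 0.896756
d₂ = d₁ − σ√T = 0.896756 − 0.678552 = 0.218203
e^{−rT} = e^{−0.0207·1.4117} = 0.971201
N(−d₁) = 0.184925,  N(−d₂) = 0.413635
Put price V = K·e^{−rT}·N(−d₂) − S·N(−d₁) = 18.579686 − 12.125510 = 6.454176
φ(d₁) = (1/√(2π))·e^{−d₁²/2} = 0.266862
Γ = φ(d₁) / (S·σ·√T) = 0.005998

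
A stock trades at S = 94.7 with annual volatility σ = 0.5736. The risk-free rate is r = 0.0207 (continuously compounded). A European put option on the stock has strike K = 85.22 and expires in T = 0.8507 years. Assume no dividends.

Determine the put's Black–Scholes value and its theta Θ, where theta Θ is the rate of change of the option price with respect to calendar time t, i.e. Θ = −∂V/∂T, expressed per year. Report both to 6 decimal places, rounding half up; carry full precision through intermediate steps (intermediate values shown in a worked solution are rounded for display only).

price = 13.618081
Θ = -9.493176

σ√T = 0.5736·√0.8507 = 0.529051
d₁ = (ln(S/K) + (r+σ²/2)T) / (σ√T) = (ln(94.7/85.22) + (0.0207+0.5736²/2)·0.8507) / 0.529051 = (0.105478 + 0.157557) / 0.529051 = 0.497182
d₂ = d₁ − σ√T = 0.497182 − 0.529051 = -0.031868
e^{−rT} = e^{−0.0207·0.8507} = 0.982545
N(−d₁) = 0.309530,  N(−d₂) = 0.512712
Put price V = K·e^{−rT}·N(−d₂) − S·N(−d₁) = 42.930594 − 29.312513 = 13.618081
φ(d₁) = (1/√(2π))·e^{−d₁²/2} = 0.352560
Θ = −S·φ(d₁)·σ/(2√T) + r·K·e^{−rT}·N(−d₂) = −10.381839 + 0.888663 = -9.493176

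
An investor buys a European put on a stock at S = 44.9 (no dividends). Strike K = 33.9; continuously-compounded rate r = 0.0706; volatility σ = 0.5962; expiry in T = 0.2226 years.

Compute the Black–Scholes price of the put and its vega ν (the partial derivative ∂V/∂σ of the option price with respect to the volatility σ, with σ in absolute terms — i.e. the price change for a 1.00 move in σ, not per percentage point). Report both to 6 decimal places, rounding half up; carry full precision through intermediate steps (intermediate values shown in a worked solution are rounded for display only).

price = 0.811005
ν = 4.135561

σ√T = 0.5962·√0.2226 = 0.281290
d₁ = (ln(S/K) + (r+σ²/2)T) / (σ√T) = (ln(44.9/33.9) + (0.0706+0.5962²/2)·0.2226) / 0.281290 = (0.281023 + 0.055278) / 0.281290 = 1.195564
d₂ = d₁ − σ√T = 1.195564 − 0.281290 = 0.914274
e^{−rT} = e^{−0.0706·0.2226} = 0.984407
N(−d₁) = 0.115933,  N(−d₂) = 0.180286
Put price V = K·e^{−rT}·N(−d₂) − S·N(−d₁) = 6.016413 − 5.205408 = 0.811005
φ(d₁) = (1/√(2π))·e^{−d₁²/2} = 0.195221
ν = S·φ(d₁)·√T = 4.135561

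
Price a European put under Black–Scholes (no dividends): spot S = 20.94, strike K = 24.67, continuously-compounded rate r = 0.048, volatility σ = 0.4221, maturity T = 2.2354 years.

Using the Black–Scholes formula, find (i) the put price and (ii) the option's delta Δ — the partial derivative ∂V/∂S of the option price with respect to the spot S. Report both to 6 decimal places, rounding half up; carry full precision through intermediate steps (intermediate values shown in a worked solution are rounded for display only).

price = 5.967681
Δ = -0.410672

σ√T = 0.4221·√2.2354 = 0.631092
d₁ = (ln(S/K) + (r+σ²/2)T) / (σ√T) = (ln(20.94/24.67) + (0.048+0.4221²/2)·2.2354) / 0.631092 = (-0.163927 + 0.306438) / 0.631092 = 0.225817
d₂ = d₁ − σ√T = 0.225817 − 0.631092 = -0.405276
e^{−rT} = e^{−0.048·2.2354} = 0.898257
N(−d₁) = 0.410672,  N(−d₂) = 0.657363
Put price V = K·e^{−rT}·N(−d₂) − S·N(−d₁) = 14.567152 − 8.599470 = 5.967681
Δ = −N(−d₁) = -0.410672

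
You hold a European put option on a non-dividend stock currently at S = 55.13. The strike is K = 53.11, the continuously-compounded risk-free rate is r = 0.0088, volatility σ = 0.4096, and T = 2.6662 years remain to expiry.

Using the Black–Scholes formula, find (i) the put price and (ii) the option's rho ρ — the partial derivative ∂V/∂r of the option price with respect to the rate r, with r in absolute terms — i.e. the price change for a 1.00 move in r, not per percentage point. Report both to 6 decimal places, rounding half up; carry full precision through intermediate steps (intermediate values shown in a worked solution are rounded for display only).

σ√T = 0.4096·√2.6662 = 0.668815
d₁ = (ln(S/K) + (r+σ²/2)T) / (σ√T) = (ln(55.13/53.11) + (0.0088+0.4096²/2)·2.6662) / 0.668815 = (0.037329 + 0.247120) / 0.668815 = 0.425302
d₂ = d₁ − σ√T = 0.425302 − 0.668815 = -0.243514
e^{−rT} = e^{−0.0088·2.6662} = 0.976811
N(−d₁) = 0.335308,  N(−d₂) = 0.596196
Put price V = K·e^{−rT}·N(−d₂) − S·N(−d₁) = 30.929712 − 18.485549 = 12.444164
ρ = −K·T·e^{−rT}·N(−d₂) = -82.464799

price = 12.444164
ρ = -82.464799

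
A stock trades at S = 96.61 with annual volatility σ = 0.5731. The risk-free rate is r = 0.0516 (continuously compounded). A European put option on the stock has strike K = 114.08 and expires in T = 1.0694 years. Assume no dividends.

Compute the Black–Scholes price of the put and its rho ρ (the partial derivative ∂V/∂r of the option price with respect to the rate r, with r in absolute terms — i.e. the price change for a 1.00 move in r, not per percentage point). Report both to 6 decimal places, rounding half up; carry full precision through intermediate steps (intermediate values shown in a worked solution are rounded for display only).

price = 29.911091
ρ = -79.161735

σ√T = 0.5731·√1.0694 = 0.592653
d₁ = (ln(S/K) + (r+σ²/2)T) / (σ√T) = (ln(96.61/114.08) + (0.0516+0.5731²/2)·1.0694) / 0.592653 = (-0.166218 + 0.230800) / 0.592653 = 0.108971
d₂ = d₁ − σ√T = 0.108971 − 0.592653 = -0.483682
e^{−rT} = e^{−0.0516·1.0694} = 0.946314
N(−d₁) = 0.456613,  N(−d₂) = 0.685694
Put price V = K·e^{−rT}·N(−d₂) − S·N(−d₁) = 74.024439 − 44.113348 = 29.911091
ρ = −K·T·e^{−rT}·N(−d₂) = -79.161735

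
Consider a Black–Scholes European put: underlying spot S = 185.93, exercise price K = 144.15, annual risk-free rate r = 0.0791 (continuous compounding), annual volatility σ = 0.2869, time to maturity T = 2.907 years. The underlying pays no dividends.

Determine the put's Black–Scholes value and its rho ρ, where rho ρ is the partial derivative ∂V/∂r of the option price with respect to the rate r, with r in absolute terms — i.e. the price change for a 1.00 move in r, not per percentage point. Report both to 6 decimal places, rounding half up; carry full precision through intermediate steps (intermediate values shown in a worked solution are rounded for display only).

price = 5.943694
ρ = -75.879912

σ√T = 0.2869·√2.907 = 0.489162
d₁ = (ln(S/K) + (r+σ²/2)T) / (σ√T) = (ln(185.93/144.15) + (0.0791+0.2869²/2)·2.907) / 0.489162 = (0.254516 + 0.349584) / 0.489162 = 1.234967
d₂ = d₁ − σ√T = 1.234967 − 0.489162 = 0.745805
e^{−rT} = e^{−0.0791·2.907} = 0.794578
N(−d₁) = 0.108421,  N(−d₂) = 0.227893
Put price V = K·e^{−rT}·N(−d₂) − S·N(−d₁) = 26.102481 − 20.158787 = 5.943694
ρ = −K·T·e^{−rT}·N(−d₂) = -75.879912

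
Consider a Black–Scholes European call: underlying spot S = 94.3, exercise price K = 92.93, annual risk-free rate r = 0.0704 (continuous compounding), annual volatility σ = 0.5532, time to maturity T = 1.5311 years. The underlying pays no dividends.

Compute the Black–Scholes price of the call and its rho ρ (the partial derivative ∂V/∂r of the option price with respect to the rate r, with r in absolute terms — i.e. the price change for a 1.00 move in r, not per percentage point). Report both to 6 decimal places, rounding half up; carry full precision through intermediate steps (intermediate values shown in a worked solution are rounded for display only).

price = 29.599912
ρ = 55.581947

σ√T = 0.5532·√1.5311 = 0.684517
d₁ = (ln(S/K) + (r+σ²/2)T) / (σ√T) = (ln(94.3/92.93) + (0.0704+0.5532²/2)·1.5311) / 0.684517 = (0.014635 + 0.342071) / 0.684517 = 0.521106
d₂ = d₁ − σ√T = 0.521106 − 0.684517 = -0.163411
e^{−rT} = e^{−0.0704·1.5311} = 0.897817
N(d₁) = 0.698853,  N(d₂) = 0.435098
Call price V = S·N(d₁) − K·e^{−rT}·N(d₂) = 65.901883 − 36.301970 = 29.599912
ρ = K·T·e^{−rT}·N(d₂) = 55.581947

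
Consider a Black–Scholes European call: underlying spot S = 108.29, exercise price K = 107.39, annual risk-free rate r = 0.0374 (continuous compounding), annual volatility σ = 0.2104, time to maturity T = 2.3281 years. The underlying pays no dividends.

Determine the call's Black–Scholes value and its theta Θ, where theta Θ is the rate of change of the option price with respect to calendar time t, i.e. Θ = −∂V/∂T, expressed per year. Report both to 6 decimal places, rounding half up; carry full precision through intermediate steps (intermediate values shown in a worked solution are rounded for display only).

price = 18.681279
Θ = -4.723243

σ√T = 0.2104·√2.3281 = 0.321031
d₁ = (ln(S/K) + (r+σ²/2)T) / (σ√T) = (ln(108.29/107.39) + (0.0374+0.2104²/2)·2.3281) / 0.321031 = (0.008346 + 0.138601) / 0.321031 = 0.457735
d₂ = d₁ − σ√T = 0.457735 − 0.321031 = 0.136704
e^{−rT} = e^{−0.0374·2.3281} = 0.916612
N(d₁) = 0.676429,  N(d₂) = 0.554368
Call price V = S·N(d₁) − K·e^{−rT}·N(d₂) = 73.250458 − 54.569178 = 18.681279
φ(d₁) = (1/√(2π))·e^{−d₁²/2} = 0.359263
Θ = −S·φ(d₁)·σ/(2√T) − r·K·e^{−rT}·N(d₂) = −2.682355 − 2.040887 = -4.723243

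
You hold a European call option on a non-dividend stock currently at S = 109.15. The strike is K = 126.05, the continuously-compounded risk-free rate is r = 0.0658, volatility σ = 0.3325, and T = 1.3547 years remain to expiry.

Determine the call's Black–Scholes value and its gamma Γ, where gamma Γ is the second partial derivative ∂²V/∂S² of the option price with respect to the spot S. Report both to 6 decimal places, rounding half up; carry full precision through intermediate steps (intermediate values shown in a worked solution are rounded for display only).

price = 14.314214
Γ = 0.009432

σ√T = 0.3325·√1.3547 = 0.387002
d₁ = (ln(S/K) + (r+σ²/2)T) / (σ√T) = (ln(109.15/126.05) + (0.0658+0.3325²/2)·1.3547) / 0.387002 = (-0.143956 + 0.164025) / 0.387002 = 0.051858
d₂ = d₁ − σ√T = 0.051858 − 0.387002 = -0.335144
e^{−rT} = e^{−0.0658·1.3547} = 0.914718
N(d₁) = 0.520679,  N(d₂) = 0.368758
Call price V = S·N(d₁) − K·e^{−rT}·N(d₂) = 56.832101 − 42.517887 = 14.314214
φ(d₁) = (1/√(2π))·e^{−d₁²/2} = 0.398406
Γ = φ(d₁) / (S·σ·√T) = 0.009432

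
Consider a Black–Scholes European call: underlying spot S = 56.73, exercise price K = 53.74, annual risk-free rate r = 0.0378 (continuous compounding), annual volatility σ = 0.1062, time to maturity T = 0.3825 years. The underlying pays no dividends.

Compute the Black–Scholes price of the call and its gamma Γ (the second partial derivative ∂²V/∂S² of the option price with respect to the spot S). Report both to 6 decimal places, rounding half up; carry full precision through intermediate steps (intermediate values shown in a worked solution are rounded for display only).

σ√T = 0.1062·√0.3825 = 0.065681
d₁ = (ln(S/K) + (r+σ²/2)T) / (σ√T) = (ln(56.73/53.74) + (0.0378+0.1062²/2)·0.3825) / 0.065681 = (0.054146 + 0.016616) / 0.065681 = 1.077343
d₂ = d₁ − σ√T = 1.077343 − 0.065681 = 1.011662
e^{−rT} = e^{−0.0378·0.3825} = 0.985646
N(d₁) = 0.859337,  N(d₂) = 0.844150
Call price V = S·N(d₁) − K·e^{−rT}·N(d₂) = 48.750163 − 44.713448 = 4.036715
φ(d₁) = (1/√(2π))·e^{−d₁²/2} = 0.223292
Γ = φ(d₁) / (S·σ·√T) = 0.059927

price = 4.036715
Γ = 0.059927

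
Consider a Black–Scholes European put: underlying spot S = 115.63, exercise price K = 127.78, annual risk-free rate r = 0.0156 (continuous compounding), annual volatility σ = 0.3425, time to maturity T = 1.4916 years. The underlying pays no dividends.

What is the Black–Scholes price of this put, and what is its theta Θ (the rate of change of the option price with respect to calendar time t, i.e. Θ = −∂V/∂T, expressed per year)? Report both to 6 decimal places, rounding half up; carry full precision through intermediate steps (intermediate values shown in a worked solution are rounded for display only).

price = 24.853154
Θ = -5.195077

σ√T = 0.3425·√1.4916 = 0.418299
d₁ = (ln(S/K) + (r+σ²/2)T) / (σ√T) = (ln(115.63/127.78) + (0.0156+0.3425²/2)·1.4916) / 0.418299 = (-0.099915 + 0.110756) / 0.418299 = 0.025918
d₂ = d₁ − σ√T = 0.025918 − 0.418299 = -0.392381
e^{−rT} = e^{−0.0156·1.4916} = 0.977000
N(−d₁) = 0.489661,  N(−d₂) = 0.652612
Put price V = K·e^{−rT}·N(−d₂) − S·N(−d₁) = 81.472711 − 56.619556 = 24.853154
φ(d₁) = (1/√(2π))·e^{−d₁²/2} = 0.398808
Θ = −S·φ(d₁)·σ/(2√T) + r·K·e^{−rT}·N(−d₂) = −6.466051 + 1.270974 = -5.195077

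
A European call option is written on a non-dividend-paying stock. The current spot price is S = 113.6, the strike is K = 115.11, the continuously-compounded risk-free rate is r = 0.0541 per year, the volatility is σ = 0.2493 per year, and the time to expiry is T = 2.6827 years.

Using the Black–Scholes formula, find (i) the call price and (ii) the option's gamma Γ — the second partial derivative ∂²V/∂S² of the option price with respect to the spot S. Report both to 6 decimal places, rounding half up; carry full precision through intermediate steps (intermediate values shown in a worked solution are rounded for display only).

σ√T = 0.2493·√2.6827 = 0.408327
d₁ = (ln(S/K) + (r+σ²/2)T) / (σ√T) = (ln(113.6/115.11) + (0.0541+0.2493²/2)·2.6827) / 0.408327 = (-0.013205 + 0.228500) / 0.408327 = 0.527261
d₂ = d₁ − σ√T = 0.527261 − 0.408327 = 0.118934
e^{−rT} = e^{−0.0541·2.6827} = 0.864906
N(d₁) = 0.700994,  N(d₂) = 0.547336
Call price V = S·N(d₁) − K·e^{−rT}·N(d₂) = 79.632891 − 54.492428 = 25.140463
φ(d₁) = (1/√(2π))·e^{−d₁²/2} = 0.347170
Γ = φ(d₁) / (S·σ·√T) = 0.007484

price = 25.140463
Γ = 0.007484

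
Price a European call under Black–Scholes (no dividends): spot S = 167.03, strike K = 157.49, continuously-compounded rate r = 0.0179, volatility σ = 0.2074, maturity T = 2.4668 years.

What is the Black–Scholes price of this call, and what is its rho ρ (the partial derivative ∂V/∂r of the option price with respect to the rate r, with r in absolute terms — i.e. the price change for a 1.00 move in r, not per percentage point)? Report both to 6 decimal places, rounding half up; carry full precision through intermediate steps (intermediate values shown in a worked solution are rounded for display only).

price = 29.732886
ρ = 208.491525

σ√T = 0.2074·√2.4668 = 0.325743
d₁ = (ln(S/K) + (r+σ²/2)T) / (σ√T) = (ln(167.03/157.49) + (0.0179+0.2074²/2)·2.4668) / 0.325743 = (0.058811 + 0.097210) / 0.325743 = 0.478971
d₂ = d₁ − σ√T = 0.478971 − 0.325743 = 0.153227
e^{−rT} = e^{−0.0179·2.4668} = 0.956805
N(d₁) = 0.684020,  N(d₂) = 0.560890
Call price V = S·N(d₁) − K·e^{−rT}·N(d₂) = 114.251908 − 84.519023 = 29.732886
ρ = K·T·e^{−rT}·N(d₂) = 208.491525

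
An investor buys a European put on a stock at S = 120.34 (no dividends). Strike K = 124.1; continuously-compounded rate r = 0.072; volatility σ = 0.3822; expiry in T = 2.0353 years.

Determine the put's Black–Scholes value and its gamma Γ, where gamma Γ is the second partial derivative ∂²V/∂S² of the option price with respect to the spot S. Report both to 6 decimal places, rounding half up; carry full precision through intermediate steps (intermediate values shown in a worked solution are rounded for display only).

price = 18.399905
Γ = 0.005405

σ√T = 0.3822·√2.0353 = 0.545262
d₁ = (ln(S/K) + (r+σ²/2)T) / (σ√T) = (ln(120.34/124.1) + (0.072+0.3822²/2)·2.0353) / 0.545262 = (-0.030767 + 0.295197) / 0.545262 = 0.484960
d₂ = d₁ − σ√T = 0.484960 − 0.545262 = -0.060302
e^{−rT} = e^{−0.072·2.0353} = 0.863690
N(−d₁) = 0.313852,  N(−d₂) = 0.524042
Put price V = K·e^{−rT}·N(−d₂) − S·N(−d₁) = 56.168896 − 37.768992 = 18.399905
φ(d₁) = (1/√(2π))·e^{−d₁²/2} = 0.354683
Γ = φ(d₁) / (S·σ·√T) = 0.005405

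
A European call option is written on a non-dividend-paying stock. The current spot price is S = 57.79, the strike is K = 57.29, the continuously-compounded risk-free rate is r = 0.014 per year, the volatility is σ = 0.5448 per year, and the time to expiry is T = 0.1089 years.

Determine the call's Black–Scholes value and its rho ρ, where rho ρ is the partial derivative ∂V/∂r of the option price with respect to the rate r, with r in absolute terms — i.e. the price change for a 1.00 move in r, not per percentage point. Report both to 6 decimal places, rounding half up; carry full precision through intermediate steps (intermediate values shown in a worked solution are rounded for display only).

price = 4.418555
ρ = 3.032499

σ√T = 0.5448·√0.1089 = 0.179784
d₁ = (ln(S/K) + (r+σ²/2)T) / (σ√T) = (ln(57.79/57.29) + (0.014+0.5448²/2)·0.1089) / 0.179784 = (0.008690 + 0.017686) / 0.179784 = 0.146706
d₂ = d₁ − σ√T = 0.146706 − 0.179784 = -0.033078
e^{−rT} = e^{−0.014·0.1089} = 0.998477
N(d₁) = 0.558318,  N(d₂) = 0.486806
Call price V = S·N(d₁) − K·e^{−rT}·N(d₂) = 32.265197 − 27.846641 = 4.418555
ρ = K·T·e^{−rT}·N(d₂) = 3.032499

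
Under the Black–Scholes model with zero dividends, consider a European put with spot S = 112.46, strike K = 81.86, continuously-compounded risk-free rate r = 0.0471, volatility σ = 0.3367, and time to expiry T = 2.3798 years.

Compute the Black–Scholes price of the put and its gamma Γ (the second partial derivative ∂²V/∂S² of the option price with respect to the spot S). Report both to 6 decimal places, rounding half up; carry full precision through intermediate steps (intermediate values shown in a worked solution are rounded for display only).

price = 5.290072
Γ = 0.003783

σ√T = 0.3367·√2.3798 = 0.519414
d₁ = (ln(S/K) + (r+σ²/2)T) / (σ√T) = (ln(112.46/81.86) + (0.0471+0.3367²/2)·2.3798) / 0.519414 = (0.317587 + 0.246984) / 0.519414 = 1.086939
d₂ = d₁ − σ√T = 1.086939 − 0.519414 = 0.567525
e^{−rT} = e^{−0.0471·2.3798} = 0.893965
N(−d₁) = 0.138532,  N(−d₂) = 0.285179
Put price V = K·e^{−rT}·N(−d₂) − S·N(−d₁) = 20.869366 − 15.579294 = 5.290072
φ(d₁) = (1/√(2π))·e^{−d₁²/2} = 0.220986
Γ = φ(d₁) / (S·σ·√T) = 0.003783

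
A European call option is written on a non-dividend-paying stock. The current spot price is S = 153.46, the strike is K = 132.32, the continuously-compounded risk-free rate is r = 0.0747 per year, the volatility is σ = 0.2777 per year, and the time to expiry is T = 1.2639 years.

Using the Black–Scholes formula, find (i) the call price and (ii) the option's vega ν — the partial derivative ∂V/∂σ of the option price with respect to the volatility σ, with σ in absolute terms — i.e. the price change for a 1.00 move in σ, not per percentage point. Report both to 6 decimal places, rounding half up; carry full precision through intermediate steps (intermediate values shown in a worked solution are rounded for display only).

σ√T = 0.2777·√1.2639 = 0.312200
d₁ = (ln(S/K) + (r+σ²/2)T) / (σ√T) = (ln(153.46/132.32) + (0.0747+0.2777²/2)·1.2639) / 0.312200 = (0.148217 + 0.143148) / 0.312200 = 0.933263
d₂ = d₁ − σ√T = 0.933263 − 0.312200 = 0.621064
e^{−rT} = e^{−0.0747·1.2639} = 0.909907
N(d₁) = 0.824658,  N(d₂) = 0.732721
Call price V = S·N(d₁) − K·e^{−rT}·N(d₂) = 126.552008 − 88.218774 = 38.333235
φ(d₁) = (1/√(2π))·e^{−d₁²/2} = 0.258095
ν = S·φ(d₁)·√T = 44.527743

price = 38.333235
ν = 44.527743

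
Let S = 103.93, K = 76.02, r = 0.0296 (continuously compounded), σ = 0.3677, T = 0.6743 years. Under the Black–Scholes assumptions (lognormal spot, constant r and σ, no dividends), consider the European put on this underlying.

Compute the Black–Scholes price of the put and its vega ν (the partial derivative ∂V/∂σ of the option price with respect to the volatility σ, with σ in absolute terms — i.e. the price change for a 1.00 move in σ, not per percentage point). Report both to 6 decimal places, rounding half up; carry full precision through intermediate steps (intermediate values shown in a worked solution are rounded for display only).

price = 1.803313
ν = 15.533661

σ√T = 0.3677·√0.6743 = 0.301940
d₁ = (ln(S/K) + (r+σ²/2)T) / (σ√T) = (ln(103.93/76.02) + (0.0296+0.3677²/2)·0.6743) / 0.301940 = (0.312721 + 0.065543) / 0.301940 = 1.252781
d₂ = d₁ − σ√T = 1.252781 − 0.301940 = 0.950841
e^{−rT} = e^{−0.0296·0.6743} = 0.980239
N(−d₁) = 0.105143,  N(−d₂) = 0.170843
Put price V = K·e^{−rT}·N(−d₂) − S·N(−d₁) = 12.730801 − 10.927489 = 1.803313
φ(d₁) = (1/√(2π))·e^{−d₁²/2} = 0.182015
ν = S·φ(d₁)·√T = 15.533661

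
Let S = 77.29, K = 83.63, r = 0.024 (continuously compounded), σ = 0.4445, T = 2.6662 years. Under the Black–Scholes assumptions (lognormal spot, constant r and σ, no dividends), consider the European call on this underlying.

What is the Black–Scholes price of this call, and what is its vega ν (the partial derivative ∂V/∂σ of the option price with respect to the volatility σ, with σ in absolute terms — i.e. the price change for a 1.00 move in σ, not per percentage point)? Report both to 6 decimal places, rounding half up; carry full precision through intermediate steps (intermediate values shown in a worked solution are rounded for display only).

price = 21.487983
ν = 47.480533

σ√T = 0.4445·√2.6662 = 0.725802
d₁ = (ln(S/K) + (r+σ²/2)T) / (σ√T) = (ln(77.29/83.63) + (0.024+0.4445²/2)·2.6662) / 0.725802 = (-0.078838 + 0.327383) / 0.725802 = 0.342442
d₂ = d₁ − σ√T = 0.342442 − 0.725802 = -0.383360
e^{−rT} = e^{−0.024·2.6662} = 0.938016
N(d₁) = 0.633991,  N(d₂) = 0.350727
Call price V = S·N(d₁) − K·e^{−rT}·N(d₂) = 49.001163 − 27.513179 = 21.487983
φ(d₁) = (1/√(2π))·e^{−d₁²/2} = 0.376223
ν = S·φ(d₁)·√T = 47.480533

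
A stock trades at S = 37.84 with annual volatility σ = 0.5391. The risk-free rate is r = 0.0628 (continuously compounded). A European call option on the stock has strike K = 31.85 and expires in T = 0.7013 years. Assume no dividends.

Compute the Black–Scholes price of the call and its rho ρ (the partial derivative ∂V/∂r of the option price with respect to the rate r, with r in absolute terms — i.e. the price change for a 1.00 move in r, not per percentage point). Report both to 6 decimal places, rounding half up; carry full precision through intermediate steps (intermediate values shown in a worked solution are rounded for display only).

σ√T = 0.5391·√0.7013 = 0.451462
d₁ = (ln(S/K) + (r+σ²/2)T) / (σ√T) = (ln(37.84/31.85) + (0.0628+0.5391²/2)·0.7013) / 0.451462 = (0.172329 + 0.145951) / 0.451462 = 0.704998
d₂ = d₁ − σ√T = 0.704998 − 0.451462 = 0.253536
e^{−rT} = e^{−0.0628·0.7013} = 0.956914
N(d₁) = 0.759594,  N(d₂) = 0.600073
Call price V = S·N(d₁) − K·e^{−rT}·N(d₂) = 28.743051 − 18.288856 = 10.454195
ρ = K·T·e^{−rT}·N(d₂) = 12.825975

price = 10.454195
ρ = 12.825975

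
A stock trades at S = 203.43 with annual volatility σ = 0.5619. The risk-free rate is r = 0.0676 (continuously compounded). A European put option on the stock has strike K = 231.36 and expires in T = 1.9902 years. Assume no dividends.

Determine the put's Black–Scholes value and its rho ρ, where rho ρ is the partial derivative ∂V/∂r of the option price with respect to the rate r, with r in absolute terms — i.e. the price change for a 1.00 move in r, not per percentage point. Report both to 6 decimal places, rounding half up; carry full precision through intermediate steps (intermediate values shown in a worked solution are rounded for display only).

price = 61.908338
ρ = -262.156133

σ√T = 0.5619·√1.9902 = 0.792697
d₁ = (ln(S/K) + (r+σ²/2)T) / (σ√T) = (ln(203.43/231.36) + (0.0676+0.5619²/2)·1.9902) / 0.792697 = (-0.128653 + 0.448722) / 0.792697 = 0.403772
d₂ = d₁ − σ√T = 0.403772 − 0.792697 = -0.388925
e^{−rT} = e^{−0.0676·1.9902} = 0.874120
N(−d₁) = 0.343190,  N(−d₂) = 0.651334
Put price V = K·e^{−rT}·N(−d₂) − S·N(−d₁) = 131.723511 − 69.815173 = 61.908338
ρ = −K·T·e^{−rT}·N(−d₂) = -262.156133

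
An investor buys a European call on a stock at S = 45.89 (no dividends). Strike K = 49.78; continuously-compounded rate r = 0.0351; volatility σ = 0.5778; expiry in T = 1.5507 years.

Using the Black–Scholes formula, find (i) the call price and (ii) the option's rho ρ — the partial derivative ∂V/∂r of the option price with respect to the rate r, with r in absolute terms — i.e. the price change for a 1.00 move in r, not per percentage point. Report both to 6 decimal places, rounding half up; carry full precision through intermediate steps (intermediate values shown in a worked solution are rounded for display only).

price = 12.452156
ρ = 25.265768

σ√T = 0.5778·√1.5507 = 0.719518
d₁ = (ln(S/K) + (r+σ²/2)T) / (σ√T) = (ln(45.89/49.78) + (0.0351+0.5778²/2)·1.5507) / 0.719518 = (-0.081366 + 0.313282) / 0.719518 = 0.322322
d₂ = d₁ − σ√T = 0.322322 − 0.719518 = -0.397196
e^{−rT} = e^{−0.0351·1.5507} = 0.947025
N(d₁) = 0.626396,  N(d₂) = 0.345612
Call price V = S·N(d₁) − K·e^{−rT}·N(d₂) = 28.745293 − 16.293137 = 12.452156
ρ = K·T·e^{−rT}·N(d₂) = 25.265768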